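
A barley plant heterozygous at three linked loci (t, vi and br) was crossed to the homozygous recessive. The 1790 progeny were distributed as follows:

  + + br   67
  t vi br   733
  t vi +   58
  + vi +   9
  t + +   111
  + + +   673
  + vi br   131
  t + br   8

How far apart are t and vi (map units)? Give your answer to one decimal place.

14.5 map units

The two most frequent reciprocal classes, + + + and t vi br, are the parental types, so the F1 was + + + / t vi br.
The two rarest classes, + vi + and t + br, are the double crossovers. Comparing them with the parentals, only the vi allele has switched, so vi is the middle locus and the order is br – vi – t.
Crossovers in the vi–t interval produce the single-crossover classes t + + and + vi br (111 + 131 = 242) plus the double crossovers (17).
RF(vi–t) = (242 + 17) / 1790 = 259/1790 = 0.1447 → 14.5 map units.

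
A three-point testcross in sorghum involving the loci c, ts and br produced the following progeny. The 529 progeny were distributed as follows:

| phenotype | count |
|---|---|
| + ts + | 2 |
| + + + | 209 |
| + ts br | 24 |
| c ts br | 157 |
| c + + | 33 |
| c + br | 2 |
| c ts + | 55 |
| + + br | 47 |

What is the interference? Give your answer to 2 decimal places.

0.67

The two most frequent reciprocal classes, c ts br and + + +, are the parental types, so the F1 was c ts br / + + +.
The two rarest classes, c + br and + ts +, are the double crossovers. Comparing them with the parentals, only the ts allele has switched, so ts is the middle locus and the order is br – ts – c.
br–ts: (102 + 4)/529 = 0.2004; ts–c: (57 + 4)/529 = 0.1153.
Expected DCO frequency = 0.2004 × 0.1153 ≈ 0.02311; observed = 4/529 ≈ 0.00756.
Coefficient of coincidence = 0.00756/0.02311 ≈ 0.33; interference = 1 − 0.33 = 0.67.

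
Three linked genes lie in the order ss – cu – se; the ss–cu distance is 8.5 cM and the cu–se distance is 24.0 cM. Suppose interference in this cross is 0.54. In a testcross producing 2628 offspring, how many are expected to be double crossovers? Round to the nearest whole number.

Map distances give recombination frequencies of 0.085 and 0.240 for the two intervals.
With interference 0.54 (so coincidence = 0.46), expected double-crossover frequency = 0.085 × 0.240 × 0.46 = 0.00938.
Expected number = 0.00938 × 2628 = 24.66 ≈ 25.

25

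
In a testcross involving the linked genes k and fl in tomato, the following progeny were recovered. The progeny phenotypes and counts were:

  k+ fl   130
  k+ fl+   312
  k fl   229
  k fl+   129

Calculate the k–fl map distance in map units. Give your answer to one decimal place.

32.4 map units

The two most frequent classes, k+ fl+ (312) and k fl (229), are the parental types, so the F1 was k+ fl+ / k fl.
The recombinant classes are k+ fl and k fl+: 130 + 129 = 259.
Recombination frequency = 259/800 = 0.3237 ≈ 32.4%, i.e. 32.4 map units.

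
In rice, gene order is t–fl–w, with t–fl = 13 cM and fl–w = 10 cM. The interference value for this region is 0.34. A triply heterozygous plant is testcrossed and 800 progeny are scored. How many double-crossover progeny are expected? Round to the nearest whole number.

Map distances give recombination frequencies of 0.130 and 0.100 for the two intervals.
With interference 0.34 (so coincidence = 0.66), expected double-crossover frequency = 0.130 × 0.100 × 0.66 = 0.00858.
Expected number = 0.00858 × 800 = 6.86 ≈ 7.

7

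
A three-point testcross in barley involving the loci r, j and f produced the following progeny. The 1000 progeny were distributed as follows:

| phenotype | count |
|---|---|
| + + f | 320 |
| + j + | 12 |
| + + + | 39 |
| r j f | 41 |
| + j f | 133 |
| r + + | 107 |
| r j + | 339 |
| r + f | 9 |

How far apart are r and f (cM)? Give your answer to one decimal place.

The two most frequent reciprocal classes, + + f and r j +, are the parental types, so the F1 was + + f / r j +.
The two rarest classes, r + f and + j +, are the double crossovers. Comparing them with the parentals, only the r allele has switched, so r is the middle locus and the order is j – r – f.
Crossovers in the r–f interval produce the single-crossover classes + + + and r j f (39 + 41 = 80) plus the double crossovers (21).
RF(r–f) = (80 + 21) / 1000 = 101/1000 = 0.1010 → 10.1 cM.

10.1 cM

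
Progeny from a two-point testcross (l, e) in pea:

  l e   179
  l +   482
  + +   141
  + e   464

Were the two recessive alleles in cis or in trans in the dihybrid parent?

trans

The two most frequent classes are + e (464) and l + (482); these are the parental (non-recombinant) types.
So the F1 carried + e on one chromosome and l + on the other — the recessive alleles are on opposite chromosomes (trans / repulsion).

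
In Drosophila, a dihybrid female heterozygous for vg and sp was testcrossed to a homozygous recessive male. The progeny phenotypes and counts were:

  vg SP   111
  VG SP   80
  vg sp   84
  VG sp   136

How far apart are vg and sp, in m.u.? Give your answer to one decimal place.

39.9 m.u.

The two most frequent classes, VG sp (136) and vg SP (111), are the parental types, so the F1 was VG sp / vg SP.
The recombinant classes are VG SP and vg sp: 80 + 84 = 164.
Recombination frequency = 164/411 = 0.3990 ≈ 39.9%, i.e. 39.9 m.u.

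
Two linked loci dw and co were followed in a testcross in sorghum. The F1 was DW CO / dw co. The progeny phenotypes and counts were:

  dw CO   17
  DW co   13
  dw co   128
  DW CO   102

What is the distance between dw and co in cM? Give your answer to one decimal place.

11.5 cM

The recombinant classes are DW co and dw CO: 13 + 17 = 30.
Recombination frequency = 30/260 = 0.1154 ≈ 11.5%, i.e. 11.5 cM.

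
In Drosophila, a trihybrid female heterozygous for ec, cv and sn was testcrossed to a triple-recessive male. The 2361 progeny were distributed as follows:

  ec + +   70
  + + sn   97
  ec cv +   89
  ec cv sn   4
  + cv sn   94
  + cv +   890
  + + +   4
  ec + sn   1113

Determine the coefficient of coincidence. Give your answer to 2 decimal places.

The two most frequent reciprocal classes, ec + sn and + cv +, are the parental types, so the F1 was ec + sn / + cv +.
The two rarest classes, ec cv sn and + + +, are the double crossovers. Comparing them with the parentals, only the cv allele has switched, so cv is the middle locus and the order is sn – cv – ec.
sn–cv: (164 + 8)/2361 = 0.0729; cv–ec: (186 + 8)/2361 = 0.0822.
Expected DCO frequency = 0.0729 × 0.0822 ≈ 0.00599; observed = 8/2361 ≈ 0.00339.
Coefficient of coincidence = 0.00339/0.00599 ≈ 0.57.

0.57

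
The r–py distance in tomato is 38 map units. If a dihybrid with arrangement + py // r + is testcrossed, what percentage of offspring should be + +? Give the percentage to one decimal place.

19.0%

A map distance of 38 map units corresponds to a recombination frequency of 0.380.
The F1 is + py / r +, so + + is a recombinant gamete class with expected frequency r/2 = 0.380/2 = 0.1900.
That is 0.1900 = 19.0% of the progeny.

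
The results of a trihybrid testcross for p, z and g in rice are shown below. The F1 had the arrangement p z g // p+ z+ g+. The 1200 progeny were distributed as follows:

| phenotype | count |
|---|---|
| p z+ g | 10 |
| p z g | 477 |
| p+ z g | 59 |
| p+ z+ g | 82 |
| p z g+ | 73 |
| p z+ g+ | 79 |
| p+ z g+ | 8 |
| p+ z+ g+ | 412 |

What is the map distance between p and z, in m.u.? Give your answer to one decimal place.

13.0 m.u.

The two rarest classes, p z+ g and p+ z g+, are the double crossovers. Comparing them with the parentals, only the z allele has switched, so z is the middle locus and the order is g – z – p.
Crossovers in the z–p interval produce the single-crossover classes p+ z g and p z+ g+ (59 + 79 = 138) plus the double crossovers (18).
RF(z–p) = (138 + 18) / 1200 = 156/1200 = 0.1300 → 13.0 m.u.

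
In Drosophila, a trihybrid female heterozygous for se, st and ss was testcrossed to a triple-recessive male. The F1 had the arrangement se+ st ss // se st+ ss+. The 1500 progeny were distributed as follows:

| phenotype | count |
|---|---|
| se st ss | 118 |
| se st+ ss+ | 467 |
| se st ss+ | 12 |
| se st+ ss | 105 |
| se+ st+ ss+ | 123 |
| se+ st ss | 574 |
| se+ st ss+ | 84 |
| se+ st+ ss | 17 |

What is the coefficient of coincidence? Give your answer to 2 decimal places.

The two rarest classes, se+ st+ ss and se st ss+, are the double crossovers. Comparing them with the parentals, only the st allele has switched, so st is the middle locus and the order is ss – st – se.
ss–st: (189 + 29)/1500 = 0.1453; st–se: (241 + 29)/1500 = 0.1800.
Expected DCO frequency = 0.1453 × 0.1800 ≈ 0.02615; observed = 29/1500 ≈ 0.01933.
Coefficient of coincidence = 0.01933/0.02615 ≈ 0.74.

0.74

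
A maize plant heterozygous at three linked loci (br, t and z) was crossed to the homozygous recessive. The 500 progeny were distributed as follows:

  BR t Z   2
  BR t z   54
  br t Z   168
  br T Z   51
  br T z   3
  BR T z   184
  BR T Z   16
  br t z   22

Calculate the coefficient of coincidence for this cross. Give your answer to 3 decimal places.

The two most frequent reciprocal classes, br t Z and BR T z, are the parental types, so the F1 was br t Z / BR T z.
The two rarest classes, BR t Z and br T z, are the double crossovers. Comparing them with the parentals, only the br allele has switched, so br is the middle locus and the order is z – br – t.
z–br: (38 + 5)/500 = 0.0860; br–t: (105 + 5)/500 = 0.2200.
Expected DCO frequency = 0.0860 × 0.2200 ≈ 0.01892; observed = 5/500 ≈ 0.01000.
Coefficient of coincidence = 0.01000/0.01892 ≈ 0.529.

0.529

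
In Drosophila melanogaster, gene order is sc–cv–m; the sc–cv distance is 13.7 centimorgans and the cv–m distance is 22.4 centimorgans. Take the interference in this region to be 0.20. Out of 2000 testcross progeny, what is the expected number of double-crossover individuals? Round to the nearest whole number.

49

Map distances give recombination frequencies of 0.137 and 0.224 for the two intervals.
With interference 0.20 (so coincidence = 0.80), expected double-crossover frequency = 0.137 × 0.224 × 0.80 = 0.02455.
Expected number = 0.02455 × 2000 = 49.10 ≈ 49.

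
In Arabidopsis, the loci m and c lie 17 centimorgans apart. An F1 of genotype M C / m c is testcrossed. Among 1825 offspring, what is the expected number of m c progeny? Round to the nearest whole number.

A map distance of 17 centimorgans corresponds to a recombination frequency of 0.170.
The F1 is M C / m c, so m c is a parental gamete class with expected frequency (1 − r)/2 = 0.830/2 = 0.4150.
Expected number = 0.4150 × 1825 = 757.38 ≈ 757.

757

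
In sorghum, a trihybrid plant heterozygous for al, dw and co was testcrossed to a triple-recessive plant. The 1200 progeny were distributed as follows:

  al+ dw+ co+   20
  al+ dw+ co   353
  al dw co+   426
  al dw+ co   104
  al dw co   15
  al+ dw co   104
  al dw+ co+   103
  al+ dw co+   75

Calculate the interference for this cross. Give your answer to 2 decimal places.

The two most frequent reciprocal classes, al dw co+ and al+ dw+ co, are the parental types, so the F1 was al dw co+ / al+ dw+ co.
The two rarest classes, al dw co and al+ dw+ co+, are the double crossovers. Comparing them with the parentals, only the co allele has switched, so co is the middle locus and the order is al – co – dw.
al–co: (179 + 35)/1200 = 0.1783; co–dw: (207 + 35)/1200 = 0.2017.
Expected DCO frequency = 0.1783 × 0.2017 ≈ 0.03596; observed = 35/1200 ≈ 0.02917.
Coefficient of coincidence = 0.02917/0.03596 ≈ 0.81; interference = 1 − 0.81 = 0.19.

0.19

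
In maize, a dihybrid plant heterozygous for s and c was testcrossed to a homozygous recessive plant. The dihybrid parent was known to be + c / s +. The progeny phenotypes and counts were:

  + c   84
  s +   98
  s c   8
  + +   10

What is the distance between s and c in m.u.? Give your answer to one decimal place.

9.0 m.u.

The recombinant classes are + + and s c: 10 + 8 = 18.
Recombination frequency = 18/200 = 0.0900 ≈ 9.0%, i.e. 9.0 m.u.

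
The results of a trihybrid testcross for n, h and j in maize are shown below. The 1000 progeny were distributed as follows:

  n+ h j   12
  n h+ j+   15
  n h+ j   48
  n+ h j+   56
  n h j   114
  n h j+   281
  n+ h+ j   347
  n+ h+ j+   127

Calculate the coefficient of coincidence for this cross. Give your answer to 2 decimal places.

The two most frequent reciprocal classes, n+ h+ j and n h j+, are the parental types, so the F1 was n+ h+ j / n h j+.
The two rarest classes, n+ h j and n h+ j+, are the double crossovers. Comparing them with the parentals, only the h allele has switched, so h is the middle locus and the order is j – h – n.
j–h: (241 + 27)/1000 = 0.2680; h–n: (104 + 27)/1000 = 0.1310.
Expected DCO frequency = 0.2680 × 0.1310 ≈ 0.03511; observed = 27/1000 ≈ 0.02700.
Coefficient of coincidence = 0.02700/0.03511 ≈ 0.77.

0.77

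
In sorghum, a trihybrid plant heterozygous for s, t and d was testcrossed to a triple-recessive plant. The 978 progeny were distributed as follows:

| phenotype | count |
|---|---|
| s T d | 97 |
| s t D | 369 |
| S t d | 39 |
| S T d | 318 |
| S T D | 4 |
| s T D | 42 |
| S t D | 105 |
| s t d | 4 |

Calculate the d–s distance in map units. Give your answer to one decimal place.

The two most frequent reciprocal classes, s t D and S T d, are the parental types, so the F1 was s t D / S T d.
The two rarest classes, s t d and S T D, are the double crossovers. Comparing them with the parentals, only the d allele has switched, so d is the middle locus and the order is s – d – t.
Crossovers in the s–d interval produce the single-crossover classes S t D and s T d (105 + 97 = 202) plus the double crossovers (8).
RF(s–d) = (202 + 8) / 978 = 210/978 = 0.2147 → 21.5 map units.

21.5 map units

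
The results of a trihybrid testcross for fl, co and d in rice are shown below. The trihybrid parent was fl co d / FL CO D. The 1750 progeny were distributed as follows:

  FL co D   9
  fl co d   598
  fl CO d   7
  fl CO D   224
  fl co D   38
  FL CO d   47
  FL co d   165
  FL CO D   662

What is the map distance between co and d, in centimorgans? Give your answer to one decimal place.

The two rarest classes, fl CO d and FL co D, are the double crossovers. Comparing them with the parentals, only the co allele has switched, so co is the middle locus and the order is fl – co – d.
Crossovers in the co–d interval produce the single-crossover classes fl co D and FL CO d (38 + 47 = 85) plus the double crossovers (16).
RF(co–d) = (85 + 16) / 1750 = 101/1750 = 0.0577 → 5.8 centimorgans.

5.8 centimorgans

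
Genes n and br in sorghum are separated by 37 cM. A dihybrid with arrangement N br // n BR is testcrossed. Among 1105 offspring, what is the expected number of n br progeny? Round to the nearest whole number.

A map distance of 37 cM corresponds to a recombination frequency of 0.370.
The F1 is N br / n BR, so n br is a recombinant gamete class with expected frequency r/2 = 0.370/2 = 0.1850.
Expected number = 0.1850 × 1105 = 204.43 ≈ 204.

204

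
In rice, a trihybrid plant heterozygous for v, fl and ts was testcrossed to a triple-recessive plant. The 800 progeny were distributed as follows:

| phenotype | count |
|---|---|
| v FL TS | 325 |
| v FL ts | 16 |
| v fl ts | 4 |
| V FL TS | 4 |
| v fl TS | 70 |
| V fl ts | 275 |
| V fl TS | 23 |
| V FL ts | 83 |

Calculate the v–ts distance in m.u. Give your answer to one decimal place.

5.9 m.u.

The two most frequent reciprocal classes, V fl ts and v FL TS, are the parental types, so the F1 was V fl ts / v FL TS.
The two rarest classes, v fl ts and V FL TS, are the double crossovers. Comparing them with the parentals, only the v allele has switched, so v is the middle locus and the order is ts – v – fl.
Crossovers in the ts–v interval produce the single-crossover classes V fl TS and v FL ts (23 + 16 = 39) plus the double crossovers (8).
RF(ts–v) = (39 + 8) / 800 = 47/800 = 0.0587 → 5.9 m.u.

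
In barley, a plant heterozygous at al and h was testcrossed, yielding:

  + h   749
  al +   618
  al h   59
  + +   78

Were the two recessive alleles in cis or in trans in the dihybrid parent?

The two most frequent classes are + h (749) and al + (618); these are the parental (non-recombinant) types.
So the F1 carried + h on one chromosome and al + on the other — the recessive alleles are on opposite chromosomes (trans / repulsion).

trans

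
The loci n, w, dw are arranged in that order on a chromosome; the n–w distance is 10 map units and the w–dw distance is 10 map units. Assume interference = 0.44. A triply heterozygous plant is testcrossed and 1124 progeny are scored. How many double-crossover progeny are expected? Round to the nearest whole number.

Map distances give recombination frequencies of 0.100 and 0.100 for the two intervals.
With interference 0.44 (so coincidence = 0.56), expected double-crossover frequency = 0.100 × 0.100 × 0.56 = 0.00560.
Expected number = 0.00560 × 1124 = 6.29 ≈ 6.

6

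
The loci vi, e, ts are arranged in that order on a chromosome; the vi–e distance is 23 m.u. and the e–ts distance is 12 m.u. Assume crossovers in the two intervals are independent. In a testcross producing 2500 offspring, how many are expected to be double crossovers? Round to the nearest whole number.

69

Map distances give recombination frequencies of 0.230 and 0.120 for the two intervals.
With no interference, expected double-crossover frequency = 0.230 × 0.120 = 0.02760.
Expected number = 0.02760 × 2500 = 69.00 ≈ 69.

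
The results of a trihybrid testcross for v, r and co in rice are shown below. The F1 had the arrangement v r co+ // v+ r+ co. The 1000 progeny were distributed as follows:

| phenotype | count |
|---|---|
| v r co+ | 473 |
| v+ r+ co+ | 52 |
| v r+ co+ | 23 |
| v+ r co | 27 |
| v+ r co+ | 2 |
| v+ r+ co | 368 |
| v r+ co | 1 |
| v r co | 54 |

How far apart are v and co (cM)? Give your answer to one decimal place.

The two rarest classes, v+ r co+ and v r+ co, are the double crossovers. Comparing them with the parentals, only the v allele has switched, so v is the middle locus and the order is co – v – r.
Crossovers in the co–v interval produce the single-crossover classes v r co and v+ r+ co+ (54 + 52 = 106) plus the double crossovers (3).
RF(co–v) = (106 + 3) / 1000 = 109/1000 = 0.1090 → 10.9 cM.

10.9 cM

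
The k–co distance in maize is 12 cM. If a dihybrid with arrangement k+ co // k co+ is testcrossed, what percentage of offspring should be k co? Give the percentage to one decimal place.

6.0%

A map distance of 12 cM corresponds to a recombination frequency of 0.120.
The F1 is k+ co / k co+, so k co is a recombinant gamete class with expected frequency r/2 = 0.120/2 = 0.0600.
That is 0.0600 = 6.0% of the progeny.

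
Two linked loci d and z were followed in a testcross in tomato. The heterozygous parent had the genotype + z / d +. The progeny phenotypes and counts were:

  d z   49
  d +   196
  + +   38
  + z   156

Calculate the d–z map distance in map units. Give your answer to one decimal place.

The recombinant classes are + + and d z: 38 + 49 = 87.
Recombination frequency = 87/439 = 0.1982 ≈ 19.8%, i.e. 19.8 map units.

19.8 map units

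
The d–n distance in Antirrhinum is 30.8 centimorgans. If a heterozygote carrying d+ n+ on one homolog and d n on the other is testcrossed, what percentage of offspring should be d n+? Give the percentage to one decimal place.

A map distance of 30.8 centimorgans corresponds to a recombination frequency of 0.308.
The F1 is d+ n+ / d n, so d n+ is a recombinant gamete class with expected frequency r/2 = 0.308/2 = 0.1540.
That is 0.1540 = 15.4% of the progeny.

15.4%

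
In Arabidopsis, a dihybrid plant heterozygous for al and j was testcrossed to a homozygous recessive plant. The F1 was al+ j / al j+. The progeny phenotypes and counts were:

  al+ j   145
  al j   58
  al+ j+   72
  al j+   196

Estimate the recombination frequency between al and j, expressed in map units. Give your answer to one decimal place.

The recombinant classes are al+ j+ and al j: 72 + 58 = 130.
Recombination frequency = 130/471 = 0.2760 ≈ 27.6%, i.e. 27.6 map units.

27.6 map units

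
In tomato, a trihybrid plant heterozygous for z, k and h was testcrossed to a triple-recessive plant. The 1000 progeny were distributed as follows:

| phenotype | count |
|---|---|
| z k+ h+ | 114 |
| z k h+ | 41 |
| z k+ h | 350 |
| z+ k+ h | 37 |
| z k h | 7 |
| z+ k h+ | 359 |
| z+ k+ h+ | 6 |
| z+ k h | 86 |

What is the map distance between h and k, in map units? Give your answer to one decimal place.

The two most frequent reciprocal classes, z k+ h and z+ k h+, are the parental types, so the F1 was z k+ h / z+ k h+.
The two rarest classes, z k h and z+ k+ h+, are the double crossovers. Comparing them with the parentals, only the k allele has switched, so k is the middle locus and the order is z – k – h.
Crossovers in the k–h interval produce the single-crossover classes z k+ h+ and z+ k h (114 + 86 = 200) plus the double crossovers (13).
RF(k–h) = (200 + 13) / 1000 = 213/1000 = 0.2130 → 21.3 map units.

21.3 map units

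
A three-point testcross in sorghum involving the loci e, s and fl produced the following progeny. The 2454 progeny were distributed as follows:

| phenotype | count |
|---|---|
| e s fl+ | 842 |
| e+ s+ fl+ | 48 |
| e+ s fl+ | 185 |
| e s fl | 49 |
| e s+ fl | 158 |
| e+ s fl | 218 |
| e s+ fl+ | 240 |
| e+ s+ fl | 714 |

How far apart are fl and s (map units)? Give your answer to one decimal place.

The two most frequent reciprocal classes, e+ s+ fl and e s fl+, are the parental types, so the F1 was e+ s+ fl / e s fl+.
The two rarest classes, e+ s+ fl+ and e s fl, are the double crossovers. Comparing them with the parentals, only the fl allele has switched, so fl is the middle locus and the order is s – fl – e.
Crossovers in the s–fl interval produce the single-crossover classes e+ s fl and e s+ fl+ (218 + 240 = 458) plus the double crossovers (97).
RF(s–fl) = (458 + 97) / 2454 = 555/2454 = 0.2262 → 22.6 map units.

22.6 map units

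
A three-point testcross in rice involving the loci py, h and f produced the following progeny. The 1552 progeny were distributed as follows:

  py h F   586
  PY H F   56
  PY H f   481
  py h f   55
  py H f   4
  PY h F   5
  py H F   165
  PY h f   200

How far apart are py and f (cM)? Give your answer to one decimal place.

7.7 cM

The two most frequent reciprocal classes, py h F and PY H f, are the parental types, so the F1 was py h F / PY H f.
The two rarest classes, PY h F and py H f, are the double crossovers. Comparing them with the parentals, only the py allele has switched, so py is the middle locus and the order is f – py – h.
Crossovers in the f–py interval produce the single-crossover classes py h f and PY H F (55 + 56 = 111) plus the double crossovers (9).
RF(f–py) = (111 + 9) / 1552 = 120/1552 = 0.0773 → 7.7 cM.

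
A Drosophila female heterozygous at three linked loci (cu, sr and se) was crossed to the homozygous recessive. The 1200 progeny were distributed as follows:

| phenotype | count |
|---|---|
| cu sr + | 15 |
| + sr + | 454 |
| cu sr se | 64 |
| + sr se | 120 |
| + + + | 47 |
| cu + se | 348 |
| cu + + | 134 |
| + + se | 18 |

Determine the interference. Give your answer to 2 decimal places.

0.04

The two most frequent reciprocal classes, cu + se and + sr +, are the parental types, so the F1 was cu + se / + sr +.
The two rarest classes, + + se and cu sr +, are the double crossovers. Comparing them with the parentals, only the cu allele has switched, so cu is the middle locus and the order is se – cu – sr.
se–cu: (254 + 33)/1200 = 0.2392; cu–sr: (111 + 33)/1200 = 0.1200.
Expected DCO frequency = 0.2392 × 0.1200 ≈ 0.02870; observed = 33/1200 ≈ 0.02750.
Coefficient of coincidence = 0.02750/0.02870 ≈ 0.96; interference = 1 − 0.96 = 0.04.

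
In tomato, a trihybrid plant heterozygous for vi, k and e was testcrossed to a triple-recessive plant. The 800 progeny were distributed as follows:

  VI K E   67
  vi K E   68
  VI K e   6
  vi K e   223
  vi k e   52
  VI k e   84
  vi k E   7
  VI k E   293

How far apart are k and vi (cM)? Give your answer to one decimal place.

The two most frequent reciprocal classes, vi K e and VI k E, are the parental types, so the F1 was vi K e / VI k E.
The two rarest classes, VI K e and vi k E, are the double crossovers. Comparing them with the parentals, only the vi allele has switched, so vi is the middle locus and the order is k – vi – e.
Crossovers in the k–vi interval produce the single-crossover classes vi k e and VI K E (52 + 67 = 119) plus the double crossovers (13).
RF(k–vi) = (119 + 13) / 800 = 132/800 = 0.1650 → 16.5 cM.

16.5 cM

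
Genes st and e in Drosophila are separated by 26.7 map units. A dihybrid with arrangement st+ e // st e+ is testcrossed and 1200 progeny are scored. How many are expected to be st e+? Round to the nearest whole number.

440

A map distance of 26.7 map units corresponds to a recombination frequency of 0.267.
The F1 is st+ e / st e+, so st e+ is a parental gamete class with expected frequency (1 − r)/2 = 0.733/2 = 0.3665.
Expected number = 0.3665 × 1200 = 439.80 ≈ 440.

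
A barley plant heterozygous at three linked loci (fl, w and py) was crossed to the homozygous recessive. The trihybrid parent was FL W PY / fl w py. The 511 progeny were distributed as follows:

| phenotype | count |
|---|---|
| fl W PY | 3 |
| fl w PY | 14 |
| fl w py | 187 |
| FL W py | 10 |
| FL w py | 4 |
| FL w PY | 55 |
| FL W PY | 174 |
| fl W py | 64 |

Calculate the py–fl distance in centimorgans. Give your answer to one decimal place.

6.1 centimorgans

The two rarest classes, fl W PY and FL w py, are the double crossovers. Comparing them with the parentals, only the fl allele has switched, so fl is the middle locus and the order is py – fl – w.
Crossovers in the py–fl interval produce the single-crossover classes FL W py and fl w PY (10 + 14 = 24) plus the double crossovers (7).
RF(py–fl) = (24 + 7) / 511 = 31/511 = 0.0607 → 6.1 centimorgans.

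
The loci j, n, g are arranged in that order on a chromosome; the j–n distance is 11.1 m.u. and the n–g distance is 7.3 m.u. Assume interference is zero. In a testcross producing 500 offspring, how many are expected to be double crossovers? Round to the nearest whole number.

Map distances give recombination frequencies of 0.111 and 0.073 for the two intervals.
With no interference, expected double-crossover frequency = 0.111 × 0.073 = 0.00810.
Expected number = 0.00810 × 500 = 4.05 ≈ 4.

4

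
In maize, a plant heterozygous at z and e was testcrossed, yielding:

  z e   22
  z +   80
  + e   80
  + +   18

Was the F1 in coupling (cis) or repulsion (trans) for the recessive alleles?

trans

The two most frequent classes are + e (80) and z + (80); these are the parental (non-recombinant) types.
So the F1 carried + e on one chromosome and z + on the other — the recessive alleles are on opposite chromosomes (trans / repulsion).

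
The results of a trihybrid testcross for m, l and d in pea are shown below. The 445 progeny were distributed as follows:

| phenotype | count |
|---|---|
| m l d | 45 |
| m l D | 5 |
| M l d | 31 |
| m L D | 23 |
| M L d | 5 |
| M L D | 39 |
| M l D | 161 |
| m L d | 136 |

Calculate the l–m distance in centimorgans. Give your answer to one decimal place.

The two most frequent reciprocal classes, M l D and m L d, are the parental types, so the F1 was M l D / m L d.
The two rarest classes, m l D and M L d, are the double crossovers. Comparing them with the parentals, only the m allele has switched, so m is the middle locus and the order is d – m – l.
Crossovers in the m–l interval produce the single-crossover classes M L D and m l d (39 + 45 = 84) plus the double crossovers (10).
RF(m–l) = (84 + 10) / 445 = 94/445 = 0.2112 → 21.1 centimorgans.

21.1 centimorgans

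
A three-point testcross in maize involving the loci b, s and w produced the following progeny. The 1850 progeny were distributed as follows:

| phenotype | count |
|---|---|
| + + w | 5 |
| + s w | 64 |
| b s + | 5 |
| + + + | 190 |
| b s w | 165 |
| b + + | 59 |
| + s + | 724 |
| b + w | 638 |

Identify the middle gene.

The two most frequent reciprocal classes, + s + and b + w, are the parental types, so the F1 was + s + / b + w.
The two rarest classes, b s + and + + w, are the double crossovers. Comparing them with the parentals, only the b allele has switched, so b is the middle locus and the order is s – b – w.

b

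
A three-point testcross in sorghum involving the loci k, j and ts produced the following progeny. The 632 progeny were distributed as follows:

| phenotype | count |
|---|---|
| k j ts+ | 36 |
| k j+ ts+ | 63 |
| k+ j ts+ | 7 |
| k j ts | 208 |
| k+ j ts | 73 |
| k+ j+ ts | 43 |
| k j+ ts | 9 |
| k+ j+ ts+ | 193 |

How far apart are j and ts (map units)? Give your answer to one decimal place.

15.0 map units

The two most frequent reciprocal classes, k+ j+ ts+ and k j ts, are the parental types, so the F1 was k+ j+ ts+ / k j ts.
The two rarest classes, k+ j ts+ and k j+ ts, are the double crossovers. Comparing them with the parentals, only the j allele has switched, so j is the middle locus and the order is ts – j – k.
Crossovers in the ts–j interval produce the single-crossover classes k+ j+ ts and k j ts+ (43 + 36 = 79) plus the double crossovers (16).
RF(ts–j) = (79 + 16) / 632 = 95/632 = 0.1503 → 15.0 map units.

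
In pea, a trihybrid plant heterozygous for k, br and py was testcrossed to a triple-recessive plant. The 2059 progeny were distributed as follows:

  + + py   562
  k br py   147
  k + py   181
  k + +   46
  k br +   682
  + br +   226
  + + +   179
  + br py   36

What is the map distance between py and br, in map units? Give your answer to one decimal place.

19.8 map units

The two most frequent reciprocal classes, + + py and k br +, are the parental types, so the F1 was + + py / k br +.
The two rarest classes, + br py and k + +, are the double crossovers. Comparing them with the parentals, only the br allele has switched, so br is the middle locus and the order is py – br – k.
Crossovers in the py–br interval produce the single-crossover classes + + + and k br py (179 + 147 = 326) plus the double crossovers (82).
RF(py–br) = (326 + 82) / 2059 = 408/2059 = 0.1982 → 19.8 map units.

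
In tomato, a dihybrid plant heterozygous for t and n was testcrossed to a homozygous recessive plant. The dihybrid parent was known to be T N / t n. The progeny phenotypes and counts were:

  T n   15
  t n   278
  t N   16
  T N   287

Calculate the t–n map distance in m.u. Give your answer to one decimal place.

5.2 m.u.

The recombinant classes are T n and t N: 15 + 16 = 31.
Recombination frequency = 31/596 = 0.0520 ≈ 5.2%, i.e. 5.2 m.u.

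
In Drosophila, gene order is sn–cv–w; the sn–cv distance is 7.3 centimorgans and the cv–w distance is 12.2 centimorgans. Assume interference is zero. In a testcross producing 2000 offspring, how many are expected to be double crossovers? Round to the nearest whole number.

18

Map distances give recombination frequencies of 0.073 and 0.122 for the two intervals.
With no interference, expected double-crossover frequency = 0.073 × 0.122 = 0.00891.
Expected number = 0.00891 × 2000 = 17.81 ≈ 18.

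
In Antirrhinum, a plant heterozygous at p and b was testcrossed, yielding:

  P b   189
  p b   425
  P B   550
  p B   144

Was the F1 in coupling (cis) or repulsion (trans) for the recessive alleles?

cis

The two most frequent classes are P B (550) and p b (425); these are the parental (non-recombinant) types.
So the F1 carried P B on one chromosome and p b on the other — the recessive alleles are on the same chromosome (cis / coupling).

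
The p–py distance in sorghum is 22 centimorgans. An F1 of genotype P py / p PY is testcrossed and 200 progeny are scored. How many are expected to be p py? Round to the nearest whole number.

A map distance of 22 centimorgans corresponds to a recombination frequency of 0.220.
The F1 is P py / p PY, so p py is a recombinant gamete class with expected frequency r/2 = 0.220/2 = 0.1100.
Expected number = 0.1100 × 200 = 22.00 ≈ 22.

22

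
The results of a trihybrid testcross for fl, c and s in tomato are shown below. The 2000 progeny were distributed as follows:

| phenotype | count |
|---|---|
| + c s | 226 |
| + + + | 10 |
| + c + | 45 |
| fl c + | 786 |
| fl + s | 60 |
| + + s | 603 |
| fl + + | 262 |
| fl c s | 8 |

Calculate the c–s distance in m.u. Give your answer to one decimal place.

The two most frequent reciprocal classes, + + s and fl c +, are the parental types, so the F1 was + + s / fl c +.
The two rarest classes, + + + and fl c s, are the double crossovers. Comparing them with the parentals, only the s allele has switched, so s is the middle locus and the order is c – s – fl.
Crossovers in the c–s interval produce the single-crossover classes + c s and fl + + (226 + 262 = 488) plus the double crossovers (18).
RF(c–s) = (488 + 18) / 2000 = 506/2000 = 0.2530 → 25.3 m.u.

25.3 m.u.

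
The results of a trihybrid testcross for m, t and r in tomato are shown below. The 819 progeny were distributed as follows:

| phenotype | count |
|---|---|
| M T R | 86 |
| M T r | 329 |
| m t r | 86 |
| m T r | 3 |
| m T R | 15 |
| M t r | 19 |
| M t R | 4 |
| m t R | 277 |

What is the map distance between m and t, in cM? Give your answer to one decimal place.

5.0 cM

The two most frequent reciprocal classes, M T r and m t R, are the parental types, so the F1 was M T r / m t R.
The two rarest classes, m T r and M t R, are the double crossovers. Comparing them with the parentals, only the m allele has switched, so m is the middle locus and the order is r – m – t.
Crossovers in the m–t interval produce the single-crossover classes M t r and m T R (19 + 15 = 34) plus the double crossovers (7).
RF(m–t) = (34 + 7) / 819 = 41/819 = 0.0501 → 5.0 cM.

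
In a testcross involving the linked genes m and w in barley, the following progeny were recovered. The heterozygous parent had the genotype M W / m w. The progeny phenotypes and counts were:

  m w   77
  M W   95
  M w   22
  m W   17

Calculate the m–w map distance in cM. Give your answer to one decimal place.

The recombinant classes are M w and m W: 22 + 17 = 39.
Recombination frequency = 39/211 = 0.1848 ≈ 18.5%, i.e. 18.5 cM.

18.5 cM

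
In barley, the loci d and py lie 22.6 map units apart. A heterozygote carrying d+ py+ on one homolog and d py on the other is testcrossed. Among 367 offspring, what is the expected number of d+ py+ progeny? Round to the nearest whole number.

A map distance of 22.6 map units corresponds to a recombination frequency of 0.226.
The F1 is d+ py+ / d py, so d+ py+ is a parental gamete class with expected frequency (1 − r)/2 = 0.774/2 = 0.3870.
Expected number = 0.3870 × 367 = 142.03 ≈ 142.

142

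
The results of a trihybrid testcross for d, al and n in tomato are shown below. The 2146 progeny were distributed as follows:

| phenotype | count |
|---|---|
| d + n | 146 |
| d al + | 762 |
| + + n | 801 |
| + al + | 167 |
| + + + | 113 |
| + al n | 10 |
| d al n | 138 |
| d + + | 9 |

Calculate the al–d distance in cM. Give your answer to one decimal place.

The two most frequent reciprocal classes, + + n and d al +, are the parental types, so the F1 was + + n / d al +.
The two rarest classes, + al n and d + +, are the double crossovers. Comparing them with the parentals, only the al allele has switched, so al is the middle locus and the order is n – al – d.
Crossovers in the al–d interval produce the single-crossover classes d + n and + al + (146 + 167 = 313) plus the double crossovers (19).
RF(al–d) = (313 + 19) / 2146 = 332/2146 = 0.1547 → 15.5 cM.

15.5 cM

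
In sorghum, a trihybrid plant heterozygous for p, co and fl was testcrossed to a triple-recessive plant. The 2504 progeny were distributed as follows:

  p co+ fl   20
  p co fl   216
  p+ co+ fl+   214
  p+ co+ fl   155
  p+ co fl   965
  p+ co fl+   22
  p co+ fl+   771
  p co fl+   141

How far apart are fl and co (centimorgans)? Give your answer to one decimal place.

13.5 centimorgans

The two most frequent reciprocal classes, p co+ fl+ and p+ co fl, are the parental types, so the F1 was p co+ fl+ / p+ co fl.
The two rarest classes, p co+ fl and p+ co fl+, are the double crossovers. Comparing them with the parentals, only the fl allele has switched, so fl is the middle locus and the order is p – fl – co.
Crossovers in the fl–co interval produce the single-crossover classes p co fl+ and p+ co+ fl (141 + 155 = 296) plus the double crossovers (42).
RF(fl–co) = (296 + 42) / 2504 = 338/2504 = 0.1350 → 13.5 centimorgans.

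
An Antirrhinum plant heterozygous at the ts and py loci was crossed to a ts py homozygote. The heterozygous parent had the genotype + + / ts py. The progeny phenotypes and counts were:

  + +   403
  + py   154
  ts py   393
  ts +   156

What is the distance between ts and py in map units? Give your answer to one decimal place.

The recombinant classes are + py and ts +: 154 + 156 = 310.
Recombination frequency = 310/1106 = 0.2803 ≈ 28.0%, i.e. 28.0 map units.

28.0 map units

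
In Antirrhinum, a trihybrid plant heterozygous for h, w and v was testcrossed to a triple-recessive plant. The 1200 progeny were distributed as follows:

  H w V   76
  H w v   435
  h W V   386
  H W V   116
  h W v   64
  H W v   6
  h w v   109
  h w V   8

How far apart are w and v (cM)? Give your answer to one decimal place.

The two most frequent reciprocal classes, H w v and h W V, are the parental types, so the F1 was H w v / h W V.
The two rarest classes, H W v and h w V, are the double crossovers. Comparing them with the parentals, only the w allele has switched, so w is the middle locus and the order is h – w – v.
Crossovers in the w–v interval produce the single-crossover classes H w V and h W v (76 + 64 = 140) plus the double crossovers (14).
RF(w–v) = (140 + 14) / 1200 = 154/1200 = 0.1283 → 12.8 cM.

12.8 cM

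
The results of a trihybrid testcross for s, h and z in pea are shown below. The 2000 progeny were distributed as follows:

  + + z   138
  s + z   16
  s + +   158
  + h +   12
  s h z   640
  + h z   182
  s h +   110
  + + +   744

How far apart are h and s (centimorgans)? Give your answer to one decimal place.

18.4 centimorgans

The two most frequent reciprocal classes, s h z and + + +, are the parental types, so the F1 was s h z / + + +.
The two rarest classes, s + z and + h +, are the double crossovers. Comparing them with the parentals, only the h allele has switched, so h is the middle locus and the order is s – h – z.
Crossovers in the s–h interval produce the single-crossover classes + h z and s + + (182 + 158 = 340) plus the double crossovers (28).
RF(s–h) = (340 + 28) / 2000 = 368/2000 = 0.1840 → 18.4 centimorgans.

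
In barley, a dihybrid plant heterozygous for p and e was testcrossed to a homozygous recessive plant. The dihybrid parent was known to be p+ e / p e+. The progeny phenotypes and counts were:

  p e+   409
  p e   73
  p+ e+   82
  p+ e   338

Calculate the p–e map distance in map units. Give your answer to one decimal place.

17.2 map units

The recombinant classes are p+ e+ and p e: 82 + 73 = 155.
Recombination frequency = 155/902 = 0.1718 ≈ 17.2%, i.e. 17.2 map units.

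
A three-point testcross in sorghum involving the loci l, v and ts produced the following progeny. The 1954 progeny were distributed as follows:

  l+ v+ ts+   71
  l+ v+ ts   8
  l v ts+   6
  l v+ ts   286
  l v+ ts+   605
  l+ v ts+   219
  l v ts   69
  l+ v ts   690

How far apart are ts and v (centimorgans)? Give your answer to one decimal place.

The two most frequent reciprocal classes, l+ v ts and l v+ ts+, are the parental types, so the F1 was l+ v ts / l v+ ts+.
The two rarest classes, l+ v+ ts and l v ts+, are the double crossovers. Comparing them with the parentals, only the v allele has switched, so v is the middle locus and the order is l – v – ts.
Crossovers in the v–ts interval produce the single-crossover classes l+ v ts+ and l v+ ts (219 + 286 = 505) plus the double crossovers (14).
RF(v–ts) = (505 + 14) / 1954 = 519/1954 = 0.2656 → 26.6 centimorgans.

26.6 centimorgans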